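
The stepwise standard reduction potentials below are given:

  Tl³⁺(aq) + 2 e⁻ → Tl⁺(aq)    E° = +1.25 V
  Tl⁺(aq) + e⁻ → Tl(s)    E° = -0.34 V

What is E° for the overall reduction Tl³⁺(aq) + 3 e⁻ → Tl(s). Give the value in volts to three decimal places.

Adding the free-energy changes (−nFE°) of the two steps gives −n₃FE°₃ = −n₁FE°₁ − n₂FE°₂.
E°₃ = (2×+1.25 + 1×-0.34) / 3 = (+2.160) / 3 = +0.720 V.
E° values themselves are not directly additive — weighting by electron count is essential.

+0.720 V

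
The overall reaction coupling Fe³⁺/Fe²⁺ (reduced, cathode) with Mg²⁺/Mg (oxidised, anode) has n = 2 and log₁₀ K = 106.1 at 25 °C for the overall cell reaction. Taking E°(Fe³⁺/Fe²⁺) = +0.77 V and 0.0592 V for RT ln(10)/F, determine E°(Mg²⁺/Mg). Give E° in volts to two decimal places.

E°cell = (0.0592/n)·log K = (0.0592/2)(106.1) = +3.141 V.
Since Fe³⁺/Fe²⁺ is the cathode and Mg²⁺/Mg the anode, E°cell = E°(Fe³⁺/Fe²⁺) − E°(Mg²⁺/Mg).
So E°(Mg²⁺/Mg) = E°(Fe³⁺/Fe²⁺) − E°cell = (+0.77) − (+3.141) = -2.37 V.

-2.37 V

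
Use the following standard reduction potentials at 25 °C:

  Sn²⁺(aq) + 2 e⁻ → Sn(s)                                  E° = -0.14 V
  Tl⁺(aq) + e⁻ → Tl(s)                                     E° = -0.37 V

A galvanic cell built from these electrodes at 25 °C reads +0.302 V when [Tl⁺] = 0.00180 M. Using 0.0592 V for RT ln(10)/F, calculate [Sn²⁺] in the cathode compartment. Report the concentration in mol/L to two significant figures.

Sn²⁺/Sn is the cathode, Tl⁺/Tl the anode: E°cell = +0.23 V, n = 2.
Overall reaction: Sn²⁺(aq) + 2 Tl(s) → Sn(s) + 2 Tl⁺(aq); Q = [Tl⁺]^2/[Sn²⁺]^1.
From E = E° − (0.0592/n) log Q: log Q = (E° − E)·n/0.0592 = (+0.23 − (+0.302))·2/0.0592 = -2.4324.
So 1·log[Sn²⁺] = 2·log(0.0018) − log Q = -5.4895 − (-2.4324) = -3.0571; [Sn²⁺] = 10^(-3.0571) ≈ 0.00088 M.

0.00088 M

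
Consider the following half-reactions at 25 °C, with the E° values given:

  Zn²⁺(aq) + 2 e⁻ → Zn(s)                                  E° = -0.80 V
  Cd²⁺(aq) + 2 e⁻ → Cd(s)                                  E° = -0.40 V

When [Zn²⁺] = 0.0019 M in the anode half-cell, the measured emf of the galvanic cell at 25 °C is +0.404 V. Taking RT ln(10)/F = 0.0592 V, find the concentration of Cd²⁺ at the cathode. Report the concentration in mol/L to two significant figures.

Cd²⁺/Cd is the cathode, Zn²⁺/Zn the anode: E°cell = +0.40 V, n = 2.
Overall reaction: Cd²⁺(aq) + Zn(s) → Cd(s) + Zn²⁺(aq); Q = [Zn²⁺]^1/[Cd²⁺]^1.
From E = E° − (0.0592/n) log Q: log Q = (E° − E)·n/0.0592 = (+0.40 − (+0.404))·2/0.0592 = -0.1351.
So 1·log[Cd²⁺] = 1·log(0.0019) − log Q = -2.7212 − (-0.1351) = -2.5861; [Cd²⁺] = 10^(-2.5861) ≈ 0.0026 M.

0.0026 M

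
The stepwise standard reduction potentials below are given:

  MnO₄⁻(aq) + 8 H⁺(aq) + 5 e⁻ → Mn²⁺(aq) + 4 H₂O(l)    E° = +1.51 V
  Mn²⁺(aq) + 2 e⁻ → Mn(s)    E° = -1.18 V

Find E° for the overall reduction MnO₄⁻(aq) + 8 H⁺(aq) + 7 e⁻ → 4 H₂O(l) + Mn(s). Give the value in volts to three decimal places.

+0.741 V

Standard free energies of sequential steps add: ΔG°₃ = ΔG°₁ + ΔG°₂, so n₃E°₃ = n₁E°₁ + n₂E°₂.
E°₃ = (5×+1.51 + 2×-1.18) / 7 = (+5.190) / 7 = +0.741 V.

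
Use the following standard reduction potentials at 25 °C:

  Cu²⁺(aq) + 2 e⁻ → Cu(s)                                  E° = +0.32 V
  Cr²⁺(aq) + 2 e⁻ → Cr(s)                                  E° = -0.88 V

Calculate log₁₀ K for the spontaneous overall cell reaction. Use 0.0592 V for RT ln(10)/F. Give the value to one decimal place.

40.5

Cathode: Cu²⁺/Cu; anode: Cr²⁺/Cr. E°cell = +1.20 V, n = 2.
log K = nE°cell / 0.0592 = (2)(+1.20) / 0.0592 = 40.5.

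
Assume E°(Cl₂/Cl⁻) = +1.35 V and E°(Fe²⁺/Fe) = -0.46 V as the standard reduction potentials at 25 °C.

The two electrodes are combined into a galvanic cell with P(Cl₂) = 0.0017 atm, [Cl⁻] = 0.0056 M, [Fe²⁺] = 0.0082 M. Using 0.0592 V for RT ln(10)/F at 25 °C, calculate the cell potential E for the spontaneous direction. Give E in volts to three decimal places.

Cl₂/Cl⁻ is the cathode (higher E°), Fe²⁺/Fe the anode: E°cell = +1.35 − (-0.46) = +1.81 V, n = 2.
Overall: Cl₂(g) + Fe(s) → 2 Cl⁻(aq) + Fe²⁺(aq)
Q = [Cl⁻]^2·[Fe²⁺] / (P(Cl₂)); log Q = -3.820.
E = E° − (0.0592/n) log Q = +1.81 − (0.0592/2)(-3.820) = +1.923 V.

+1.923 V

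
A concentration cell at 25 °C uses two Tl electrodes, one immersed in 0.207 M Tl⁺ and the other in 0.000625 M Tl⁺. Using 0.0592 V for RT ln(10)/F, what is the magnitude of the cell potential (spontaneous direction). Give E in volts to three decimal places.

+0.149 V

For a concentration cell E°cell = 0. The 0.207 M side is the cathode (reduction is favoured where [Tl⁺] is higher).
With n = 1, E = −(0.0592/1) log([Tl⁺]ₐₙ/[Tl⁺]꜀ₐₜ) = −(0.0592/1) log(0.000625/0.207) = −(0.0592/1)(-2.520) = +0.149 V.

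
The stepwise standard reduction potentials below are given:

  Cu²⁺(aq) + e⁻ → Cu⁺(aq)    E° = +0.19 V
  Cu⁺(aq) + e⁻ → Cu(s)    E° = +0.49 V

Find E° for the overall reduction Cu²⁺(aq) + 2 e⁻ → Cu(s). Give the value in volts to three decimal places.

Adding the free-energy changes (−nFE°) of the two steps gives −n₃FE°₃ = −n₁FE°₁ − n₂FE°₂.
E°₃ = (1×+0.19 + 1×+0.49) / 2 = (+0.680) / 2 = +0.340 V.

+0.340 V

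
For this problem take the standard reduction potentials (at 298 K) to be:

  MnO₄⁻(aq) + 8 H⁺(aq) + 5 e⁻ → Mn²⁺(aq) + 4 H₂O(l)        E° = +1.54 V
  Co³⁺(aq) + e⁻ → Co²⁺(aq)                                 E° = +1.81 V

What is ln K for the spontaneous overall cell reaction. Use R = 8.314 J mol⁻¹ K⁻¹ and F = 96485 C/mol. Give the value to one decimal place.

52.6

Cathode: Co³⁺/Co²⁺; anode: MnO₄⁻/Mn²⁺. E°cell = (+1.81) − (+1.54) = +0.27 V, with n = 5.
ΔG° = −nFE° = −RT ln K, so ln K = nFE°/(RT) = (5)(96485)(+0.27) / ((8.314)(298)) = 52.574.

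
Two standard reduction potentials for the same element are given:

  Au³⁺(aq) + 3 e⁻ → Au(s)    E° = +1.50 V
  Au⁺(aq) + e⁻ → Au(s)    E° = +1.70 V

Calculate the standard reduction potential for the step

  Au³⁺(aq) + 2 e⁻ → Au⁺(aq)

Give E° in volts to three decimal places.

+1.400 V

Sequential free energies add, so n₃E°₃ = n₁E°₁ + n₂E°₂.
With n₃ = 3, and the known step contributing 1×(+1.70) V, the unknown satisfies 2·E° = 3×(+1.50) − 1×(+1.70) = +2.800.
E° = +2.800 / 2 = +1.400 V.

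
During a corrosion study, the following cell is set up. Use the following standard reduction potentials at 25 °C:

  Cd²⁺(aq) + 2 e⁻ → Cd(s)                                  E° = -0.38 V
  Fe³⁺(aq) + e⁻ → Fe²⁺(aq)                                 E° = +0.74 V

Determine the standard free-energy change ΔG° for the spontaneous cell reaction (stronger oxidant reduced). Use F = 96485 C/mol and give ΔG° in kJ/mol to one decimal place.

Fe³⁺/Fe²⁺ (E° = +0.74 V) is the cathode; Cd²⁺/Cd (E° = -0.38 V) is the anode, so E°cell = +1.12 V.
Balancing electrons gives n = 2 (lcm of 1 and 2).
ΔG° = −nFE° = −(2)(96485)(+1.12) = -216,126 J = -216.1 kJ/mol.

-216.1 kJ/mol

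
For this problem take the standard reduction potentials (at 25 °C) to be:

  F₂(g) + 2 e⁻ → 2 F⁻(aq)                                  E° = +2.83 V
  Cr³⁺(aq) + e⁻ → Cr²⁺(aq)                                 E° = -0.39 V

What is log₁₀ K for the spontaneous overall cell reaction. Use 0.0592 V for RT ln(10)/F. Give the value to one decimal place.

108.8

Cathode: F₂/F⁻; anode: Cr³⁺/Cr²⁺. E°cell = +3.22 V, n = 2.
log K = nE°cell / 0.0592 = (2)(+3.22) / 0.0592 = 108.8.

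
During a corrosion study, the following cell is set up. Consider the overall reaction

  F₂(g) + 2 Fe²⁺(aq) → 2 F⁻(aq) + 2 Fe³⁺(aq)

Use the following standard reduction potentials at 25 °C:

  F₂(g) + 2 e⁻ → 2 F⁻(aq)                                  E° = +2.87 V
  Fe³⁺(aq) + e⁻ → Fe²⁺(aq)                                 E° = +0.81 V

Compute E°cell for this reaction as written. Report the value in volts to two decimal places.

The F₂/F⁻ couple has the higher reduction potential, so it is the cathode; Fe³⁺/Fe²⁺ is oxidised at the anode.
E°cell = E°(cathode) − E°(anode) = (+2.87) − (+0.81) = +2.06 V.

+2.06 V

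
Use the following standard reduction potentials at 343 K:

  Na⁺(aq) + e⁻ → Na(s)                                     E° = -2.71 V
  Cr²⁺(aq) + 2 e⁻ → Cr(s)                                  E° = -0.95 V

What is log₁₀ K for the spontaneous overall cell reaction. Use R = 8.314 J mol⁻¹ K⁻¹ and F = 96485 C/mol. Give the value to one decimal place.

Cathode: Cr²⁺/Cr; anode: Na⁺/Na. E°cell = (-0.95) − (-2.71) = +1.76 V, with n = 2.
ΔG° = −nFE° = −RT ln K, so ln K = nFE°/(RT) = (2)(96485)(+1.76) / ((8.314)(343)) = 119.096.
log₁₀ K = 119.096 / ln 10 = 51.7.

51.7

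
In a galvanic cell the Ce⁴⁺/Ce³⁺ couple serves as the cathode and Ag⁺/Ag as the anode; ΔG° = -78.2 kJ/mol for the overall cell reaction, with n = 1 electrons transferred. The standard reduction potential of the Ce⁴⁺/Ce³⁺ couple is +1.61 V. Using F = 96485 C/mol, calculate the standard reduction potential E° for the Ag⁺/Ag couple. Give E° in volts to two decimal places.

+0.80 V

E°cell = −ΔG°/(nF) = −(-78.2×10³)/((1)(96485)) = +0.810 V.
Since Ce⁴⁺/Ce³⁺ is the cathode and Ag⁺/Ag the anode, E°cell = E°(Ce⁴⁺/Ce³⁺) − E°(Ag⁺/Ag).
So E°(Ag⁺/Ag) = E°(Ce⁴⁺/Ce³⁺) − E°cell = (+1.61) − (+0.810) = +0.80 V.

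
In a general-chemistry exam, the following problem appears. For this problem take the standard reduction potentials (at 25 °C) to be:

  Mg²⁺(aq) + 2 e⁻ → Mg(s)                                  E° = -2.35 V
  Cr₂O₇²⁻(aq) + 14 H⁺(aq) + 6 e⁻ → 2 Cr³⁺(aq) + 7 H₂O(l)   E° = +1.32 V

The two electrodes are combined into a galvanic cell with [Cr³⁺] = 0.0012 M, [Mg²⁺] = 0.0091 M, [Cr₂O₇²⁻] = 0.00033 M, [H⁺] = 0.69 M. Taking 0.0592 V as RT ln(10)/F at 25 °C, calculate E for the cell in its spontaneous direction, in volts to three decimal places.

Cr₂O₇²⁻/Cr³⁺ is the cathode (higher E°), Mg²⁺/Mg the anode: E°cell = +1.32 − (-2.35) = +3.67 V, n = 6.
Overall: Cr₂O₇²⁻(aq) + 14 H⁺(aq) + 3 Mg(s) → 2 Cr³⁺(aq) + 7 H₂O(l) + 3 Mg²⁺(aq)
Q = [Cr³⁺]^2·[Mg²⁺]^3 / ([Cr₂O₇²⁻]·[H⁺]^14); log Q = -6.227.
E = E° − (0.0592/n) log Q = +3.67 − (0.0592/6)(-6.227) = +3.731 V.

+3.731 V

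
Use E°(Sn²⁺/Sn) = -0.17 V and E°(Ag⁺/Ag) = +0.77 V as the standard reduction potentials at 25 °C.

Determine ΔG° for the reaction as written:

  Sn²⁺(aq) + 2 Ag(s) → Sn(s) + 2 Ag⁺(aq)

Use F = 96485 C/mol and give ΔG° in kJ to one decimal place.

+181.4 kJ

As written, Sn²⁺/Sn is reduced (cathode) and Ag⁺/Ag is oxidised (anode), so E°cell = (-0.17) − (+0.77) = -0.94 V.
Balancing electrons gives n = 2.
ΔG° = −nFE° = −(2)(96485)(-0.94) = 181,392 J = +181.4 kJ.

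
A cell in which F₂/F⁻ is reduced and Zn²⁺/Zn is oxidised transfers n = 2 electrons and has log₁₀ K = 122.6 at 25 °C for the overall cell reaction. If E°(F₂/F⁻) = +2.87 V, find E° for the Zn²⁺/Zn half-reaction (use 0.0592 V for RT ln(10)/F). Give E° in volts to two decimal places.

-0.76 V

E°cell = (0.0592/n)·log K = (0.0592/2)(122.6) = +3.629 V.
Since F₂/F⁻ is the cathode and Zn²⁺/Zn the anode, E°cell = E°(F₂/F⁻) − E°(Zn²⁺/Zn).
So E°(Zn²⁺/Zn) = E°(F₂/F⁻) − E°cell = (+2.87) − (+3.629) = -0.76 V.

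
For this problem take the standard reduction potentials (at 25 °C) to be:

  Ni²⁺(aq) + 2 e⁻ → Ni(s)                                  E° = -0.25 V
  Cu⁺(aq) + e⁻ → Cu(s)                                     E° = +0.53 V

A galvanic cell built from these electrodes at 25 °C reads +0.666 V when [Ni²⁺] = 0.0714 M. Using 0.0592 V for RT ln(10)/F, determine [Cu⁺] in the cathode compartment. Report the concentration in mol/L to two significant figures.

0.0032 M

Cu⁺/Cu is the cathode, Ni²⁺/Ni the anode: E°cell = +0.78 V, n = 2.
Overall reaction: 2 Cu⁺(aq) + Ni(s) → 2 Cu(s) + Ni²⁺(aq); Q = [Ni²⁺]^1/[Cu⁺]^2.
From E = E° − (0.0592/n) log Q: log Q = (E° − E)·n/0.0592 = (+0.78 − (+0.666))·2/0.0592 = 3.8514.
So 2·log[Cu⁺] = 1·log(0.0714) − log Q = -1.1463 − (3.8514) = -4.9977; log[Cu⁺] = -4.9977 / 2 = -2.4989; [Cu⁺] = 10^(-2.4989) ≈ 0.0032 M.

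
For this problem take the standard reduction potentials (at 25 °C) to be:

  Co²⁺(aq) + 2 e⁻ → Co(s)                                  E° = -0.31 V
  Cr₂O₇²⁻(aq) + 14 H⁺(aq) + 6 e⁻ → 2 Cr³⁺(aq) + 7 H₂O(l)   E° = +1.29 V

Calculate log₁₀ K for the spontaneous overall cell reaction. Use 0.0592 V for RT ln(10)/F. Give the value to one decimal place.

Cathode: Cr₂O₇²⁻/Cr³⁺; anode: Co²⁺/Co. E°cell = +1.60 V, n = 6.
log K = nE°cell / 0.0592 = (6)(+1.60) / 0.0592 = 162.2.

162.2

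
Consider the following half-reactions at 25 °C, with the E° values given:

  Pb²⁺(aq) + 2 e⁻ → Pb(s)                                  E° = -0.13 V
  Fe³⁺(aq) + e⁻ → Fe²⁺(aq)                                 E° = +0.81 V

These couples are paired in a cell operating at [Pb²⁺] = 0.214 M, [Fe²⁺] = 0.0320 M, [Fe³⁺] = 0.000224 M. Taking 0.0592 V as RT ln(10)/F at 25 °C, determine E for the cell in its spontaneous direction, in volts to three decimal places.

+0.832 V

Fe³⁺/Fe²⁺ is the cathode (higher E°), Pb²⁺/Pb the anode: E°cell = +0.81 − (-0.13) = +0.94 V, n = 2.
Overall: 2 Fe³⁺(aq) + Pb(s) → 2 Fe²⁺(aq) + Pb²⁺(aq)
Q = [Fe²⁺]^2·[Pb²⁺] / ([Fe³⁺]^2); log Q = 3.640.
E = E° − (0.0592/n) log Q = +0.94 − (0.0592/2)(3.640) = +0.832 V.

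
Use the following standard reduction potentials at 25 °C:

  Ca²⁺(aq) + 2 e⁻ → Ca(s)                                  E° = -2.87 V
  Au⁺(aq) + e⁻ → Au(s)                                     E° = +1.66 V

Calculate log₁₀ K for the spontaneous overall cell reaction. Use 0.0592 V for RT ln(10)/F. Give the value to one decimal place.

153.0

Cathode: Au⁺/Au; anode: Ca²⁺/Ca. E°cell = +4.53 V, n = 2.
log K = nE°cell / 0.0592 = (2)(+4.53) / 0.0592 = 153.0.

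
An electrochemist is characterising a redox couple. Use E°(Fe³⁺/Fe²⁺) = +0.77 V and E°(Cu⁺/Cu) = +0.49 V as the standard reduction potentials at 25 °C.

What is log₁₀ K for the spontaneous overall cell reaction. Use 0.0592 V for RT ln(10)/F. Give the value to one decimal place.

4.7

Cathode: Fe³⁺/Fe²⁺; anode: Cu⁺/Cu. E°cell = +0.28 V, n = 1.
log K = nE°cell / 0.0592 = (1)(+0.28) / 0.0592 = 4.7.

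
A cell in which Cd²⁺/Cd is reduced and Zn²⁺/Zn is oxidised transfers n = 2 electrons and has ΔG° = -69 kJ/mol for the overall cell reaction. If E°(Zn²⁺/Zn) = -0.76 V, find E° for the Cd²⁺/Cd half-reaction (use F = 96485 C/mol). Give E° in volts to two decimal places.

E°cell = −ΔG°/(nF) = −(-69×10³)/((2)(96485)) = +0.358 V.
Since Cd²⁺/Cd is the cathode and Zn²⁺/Zn the anode, E°cell = E°(Cd²⁺/Cd) − E°(Zn²⁺/Zn).
So E°(Cd²⁺/Cd) = E°cell + E°(Zn²⁺/Zn) = +0.358 + (-0.76) = -0.40 V.

-0.40 V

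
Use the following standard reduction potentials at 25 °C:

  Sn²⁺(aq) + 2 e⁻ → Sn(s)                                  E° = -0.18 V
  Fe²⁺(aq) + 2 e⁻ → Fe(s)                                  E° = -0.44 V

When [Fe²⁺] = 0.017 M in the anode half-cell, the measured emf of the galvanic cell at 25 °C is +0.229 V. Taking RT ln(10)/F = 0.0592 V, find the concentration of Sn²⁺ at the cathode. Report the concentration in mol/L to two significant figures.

0.0015 M

Sn²⁺/Sn is the cathode, Fe²⁺/Fe the anode: E°cell = +0.26 V, n = 2.
Overall reaction: Sn²⁺(aq) + Fe(s) → Sn(s) + Fe²⁺(aq); Q = [Fe²⁺]^1/[Sn²⁺]^1.
From E = E° − (0.0592/n) log Q: log Q = (E° − E)·n/0.0592 = (+0.26 − (+0.229))·2/0.0592 = 1.0473.
So 1·log[Sn²⁺] = 1·log(0.017) − log Q = -1.7696 − (1.0473) = -2.8169; [Sn²⁺] = 10^(-2.8169) ≈ 0.0015 M.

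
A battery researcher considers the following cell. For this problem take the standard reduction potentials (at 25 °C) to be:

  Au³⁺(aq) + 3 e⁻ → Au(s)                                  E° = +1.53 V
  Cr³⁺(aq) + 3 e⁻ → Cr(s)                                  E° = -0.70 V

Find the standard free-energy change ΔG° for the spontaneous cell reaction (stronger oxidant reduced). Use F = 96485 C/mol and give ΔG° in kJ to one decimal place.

-645.5 kJ

Au³⁺/Au (E° = +1.53 V) is the cathode; Cr³⁺/Cr (E° = -0.70 V) is the anode, so E°cell = +2.23 V.
Balancing electrons gives n = 3 (lcm of 3 and 3).
ΔG° = −nFE° = −(3)(96485)(+2.23) = -645,485 J = -645.5 kJ.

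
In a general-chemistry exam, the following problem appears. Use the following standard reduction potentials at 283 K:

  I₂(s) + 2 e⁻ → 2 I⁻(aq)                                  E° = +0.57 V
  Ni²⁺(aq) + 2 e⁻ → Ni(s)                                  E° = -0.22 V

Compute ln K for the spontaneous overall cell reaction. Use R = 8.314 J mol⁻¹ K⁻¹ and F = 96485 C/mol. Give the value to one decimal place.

64.8

Cathode: I₂/I⁻; anode: Ni²⁺/Ni. E°cell = (+0.57) − (-0.22) = +0.79 V, with n = 2.
ΔG° = −nFE° = −RT ln K, so ln K = nFE°/(RT) = (2)(96485)(+0.79) / ((8.314)(283)) = 64.792.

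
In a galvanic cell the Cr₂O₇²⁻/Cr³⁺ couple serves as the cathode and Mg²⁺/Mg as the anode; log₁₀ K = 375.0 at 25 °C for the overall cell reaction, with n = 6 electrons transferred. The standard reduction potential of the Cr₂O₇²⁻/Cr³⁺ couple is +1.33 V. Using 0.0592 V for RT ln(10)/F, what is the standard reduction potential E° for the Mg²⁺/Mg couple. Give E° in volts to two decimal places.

E°cell = (0.0592/n)·log K = (0.0592/6)(375.0) = +3.700 V.
Since Cr₂O₇²⁻/Cr³⁺ is the cathode and Mg²⁺/Mg the anode, E°cell = E°(Cr₂O₇²⁻/Cr³⁺) − E°(Mg²⁺/Mg).
So E°(Mg²⁺/Mg) = E°(Cr₂O₇²⁻/Cr³⁺) − E°cell = (+1.33) − (+3.700) = -2.37 V.

-2.37 V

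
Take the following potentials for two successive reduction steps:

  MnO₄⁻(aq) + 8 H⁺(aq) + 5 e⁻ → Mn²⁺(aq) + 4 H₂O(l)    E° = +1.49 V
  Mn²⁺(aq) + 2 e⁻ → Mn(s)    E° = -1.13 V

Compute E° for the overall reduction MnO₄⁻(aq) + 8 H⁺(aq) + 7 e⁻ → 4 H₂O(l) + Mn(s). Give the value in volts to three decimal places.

Standard free energies of sequential steps add: ΔG°₃ = ΔG°₁ + ΔG°₂, so n₃E°₃ = n₁E°₁ + n₂E°₂.
E°₃ = (5×+1.49 + 2×-1.13) / 7 = (+5.190) / 7 = +0.741 V.
Simply averaging or adding the two E° values would be wrong; the electron-weighted sum is required.

+0.741 V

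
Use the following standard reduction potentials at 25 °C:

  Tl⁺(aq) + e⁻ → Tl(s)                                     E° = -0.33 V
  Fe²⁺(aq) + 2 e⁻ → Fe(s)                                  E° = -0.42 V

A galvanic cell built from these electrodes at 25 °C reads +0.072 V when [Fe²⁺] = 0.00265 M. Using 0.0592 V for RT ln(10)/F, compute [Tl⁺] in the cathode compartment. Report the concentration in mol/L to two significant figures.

Tl⁺/Tl is the cathode, Fe²⁺/Fe the anode: E°cell = +0.09 V, n = 2.
Overall reaction: 2 Tl⁺(aq) + Fe(s) → 2 Tl(s) + Fe²⁺(aq); Q = [Fe²⁺]^1/[Tl⁺]^2.
From E = E° − (0.0592/n) log Q: log Q = (E° − E)·n/0.0592 = (+0.09 − (+0.072))·2/0.0592 = 0.6081.
So 2·log[Tl⁺] = 1·log(0.00265) − log Q = -2.5768 − (0.6081) = -3.1849; log[Tl⁺] = -3.1849 / 2 = -1.5924; [Tl⁺] = 10^(-1.5924) ≈ 0.026 M.

0.026 M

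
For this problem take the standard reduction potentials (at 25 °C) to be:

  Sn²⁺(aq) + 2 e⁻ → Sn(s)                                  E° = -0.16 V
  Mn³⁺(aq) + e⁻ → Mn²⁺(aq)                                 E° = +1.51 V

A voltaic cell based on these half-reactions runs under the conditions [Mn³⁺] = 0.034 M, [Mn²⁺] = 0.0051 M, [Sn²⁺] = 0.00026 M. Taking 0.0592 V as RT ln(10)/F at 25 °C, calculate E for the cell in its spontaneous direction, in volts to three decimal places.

Mn³⁺/Mn²⁺ is the cathode (higher E°), Sn²⁺/Sn the anode: E°cell = +1.51 − (-0.16) = +1.67 V, n = 2.
Overall: 2 Mn³⁺(aq) + Sn(s) → 2 Mn²⁺(aq) + Sn²⁺(aq)
Q = [Mn²⁺]^2·[Sn²⁺] / ([Mn³⁺]^2); log Q = -5.233.
E = E° − (0.0592/n) log Q = +1.67 − (0.0592/2)(-5.233) = +1.825 V.

+1.825 V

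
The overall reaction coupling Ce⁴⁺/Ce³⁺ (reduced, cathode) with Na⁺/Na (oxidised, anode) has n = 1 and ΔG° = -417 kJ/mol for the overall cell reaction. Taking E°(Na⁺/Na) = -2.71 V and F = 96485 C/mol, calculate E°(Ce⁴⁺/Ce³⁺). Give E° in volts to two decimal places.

E°cell = −ΔG°/(nF) = −(-417×10³)/((1)(96485)) = +4.322 V.
Since Ce⁴⁺/Ce³⁺ is the cathode and Na⁺/Na the anode, E°cell = E°(Ce⁴⁺/Ce³⁺) − E°(Na⁺/Na).
So E°(Ce⁴⁺/Ce³⁺) = E°cell + E°(Na⁺/Na) = +4.322 + (-2.71) = +1.61 V.

+1.61 V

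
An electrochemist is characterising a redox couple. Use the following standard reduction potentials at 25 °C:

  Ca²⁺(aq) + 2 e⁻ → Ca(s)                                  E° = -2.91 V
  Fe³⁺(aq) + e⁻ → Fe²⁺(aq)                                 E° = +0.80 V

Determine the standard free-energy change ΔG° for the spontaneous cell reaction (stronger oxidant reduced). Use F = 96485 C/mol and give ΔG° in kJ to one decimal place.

Fe³⁺/Fe²⁺ (E° = +0.80 V) is the cathode; Ca²⁺/Ca (E° = -2.91 V) is the anode, so E°cell = +3.71 V.
Balancing electrons gives n = 2 (lcm of 1 and 2).
ΔG° = −nFE° = −(2)(96485)(+3.71) = -715,919 J = -715.9 kJ.

-715.9 kJ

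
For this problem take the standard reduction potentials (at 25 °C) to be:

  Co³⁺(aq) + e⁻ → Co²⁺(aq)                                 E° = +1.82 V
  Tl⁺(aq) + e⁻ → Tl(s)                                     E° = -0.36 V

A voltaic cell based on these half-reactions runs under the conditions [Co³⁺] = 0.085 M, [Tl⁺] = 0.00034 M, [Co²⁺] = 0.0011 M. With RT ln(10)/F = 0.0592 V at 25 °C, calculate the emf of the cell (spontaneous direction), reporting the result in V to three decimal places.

Co³⁺/Co²⁺ is the cathode (higher E°), Tl⁺/Tl the anode: E°cell = +1.82 − (-0.36) = +2.18 V, n = 1.
Overall: Co³⁺(aq) + Tl(s) → Co²⁺(aq) + Tl⁺(aq)
Q = [Co²⁺]·[Tl⁺] / ([Co³⁺]); log Q = -5.357.
E = E° − (0.0592/n) log Q = +2.18 − (0.0592/1)(-5.357) = +2.497 V.

+2.497 V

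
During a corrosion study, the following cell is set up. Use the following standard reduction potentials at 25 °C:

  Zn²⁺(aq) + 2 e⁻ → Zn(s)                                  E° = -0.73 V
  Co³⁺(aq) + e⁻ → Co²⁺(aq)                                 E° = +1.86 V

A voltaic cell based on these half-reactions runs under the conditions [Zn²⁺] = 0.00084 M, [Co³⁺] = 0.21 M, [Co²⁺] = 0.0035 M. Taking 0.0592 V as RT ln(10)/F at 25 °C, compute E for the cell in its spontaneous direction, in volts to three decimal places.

Co³⁺/Co²⁺ is the cathode (higher E°), Zn²⁺/Zn the anode: E°cell = +1.86 − (-0.73) = +2.59 V, n = 2.
Overall: 2 Co³⁺(aq) + Zn(s) → 2 Co²⁺(aq) + Zn²⁺(aq)
Q = [Co²⁺]^2·[Zn²⁺] / ([Co³⁺]^2); log Q = -6.632.
E = E° − (0.0592/n) log Q = +2.59 − (0.0592/2)(-6.632) = +2.786 V.

+2.786 V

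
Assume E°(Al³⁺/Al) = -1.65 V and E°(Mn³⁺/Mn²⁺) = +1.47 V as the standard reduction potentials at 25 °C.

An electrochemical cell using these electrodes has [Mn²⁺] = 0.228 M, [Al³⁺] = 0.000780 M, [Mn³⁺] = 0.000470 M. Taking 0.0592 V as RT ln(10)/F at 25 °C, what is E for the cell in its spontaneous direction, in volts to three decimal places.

+3.022 V

Mn³⁺/Mn²⁺ is the cathode (higher E°), Al³⁺/Al the anode: E°cell = +1.47 − (-1.65) = +3.12 V, n = 3.
Overall: 3 Mn³⁺(aq) + Al(s) → 3 Mn²⁺(aq) + Al³⁺(aq)
Q = [Mn²⁺]^3·[Al³⁺] / ([Mn³⁺]^3); log Q = 4.950.
E = E° − (0.0592/n) log Q = +3.12 − (0.0592/3)(4.950) = +3.022 V.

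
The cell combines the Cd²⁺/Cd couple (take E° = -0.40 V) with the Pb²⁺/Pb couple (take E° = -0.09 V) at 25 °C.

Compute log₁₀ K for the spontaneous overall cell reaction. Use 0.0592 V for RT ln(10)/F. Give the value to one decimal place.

10.5

Cathode: Pb²⁺/Pb; anode: Cd²⁺/Cd. E°cell = +0.31 V, n = 2.
log K = nE°cell / 0.0592 = (2)(+0.31) / 0.0592 = 10.5.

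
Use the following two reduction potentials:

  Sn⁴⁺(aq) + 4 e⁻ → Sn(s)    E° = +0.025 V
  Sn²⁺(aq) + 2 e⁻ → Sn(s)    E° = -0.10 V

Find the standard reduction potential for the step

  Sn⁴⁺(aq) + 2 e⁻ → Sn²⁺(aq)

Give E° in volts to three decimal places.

+0.150 V

Sequential free energies add, so n₃E°₃ = n₁E°₁ + n₂E°₂.
With n₃ = 4, and the known step contributing 2×(-0.10) V, the unknown satisfies 2·E° = 4×(+0.025) − 2×(-0.10) = +0.300.
E° = +0.300 / 2 = +0.150 V.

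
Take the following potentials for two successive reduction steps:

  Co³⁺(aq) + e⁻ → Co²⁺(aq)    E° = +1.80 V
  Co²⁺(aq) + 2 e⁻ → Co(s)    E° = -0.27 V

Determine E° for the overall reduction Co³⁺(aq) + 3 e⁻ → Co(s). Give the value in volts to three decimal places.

Standard free energies of sequential steps add: ΔG°₃ = ΔG°₁ + ΔG°₂, so n₃E°₃ = n₁E°₁ + n₂E°₂.
E°₃ = (1×+1.80 + 2×-0.27) / 3 = (+1.260) / 3 = +0.420 V.
Simply averaging or adding the two E° values would be wrong; the electron-weighted sum is required.

+0.420 V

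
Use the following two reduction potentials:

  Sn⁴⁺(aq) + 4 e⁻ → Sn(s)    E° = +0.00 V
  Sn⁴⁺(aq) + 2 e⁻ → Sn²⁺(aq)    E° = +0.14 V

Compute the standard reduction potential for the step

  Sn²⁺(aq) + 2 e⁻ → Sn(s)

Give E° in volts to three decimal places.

-0.140 V

Sequential free energies add, so n₃E°₃ = n₁E°₁ + n₂E°₂.
With n₃ = 4, and the known step contributing 2×(+0.14) V, the unknown satisfies 2·E° = 4×(+0.00) − 2×(+0.14) = -0.280.
E° = -0.280 / 2 = -0.140 V.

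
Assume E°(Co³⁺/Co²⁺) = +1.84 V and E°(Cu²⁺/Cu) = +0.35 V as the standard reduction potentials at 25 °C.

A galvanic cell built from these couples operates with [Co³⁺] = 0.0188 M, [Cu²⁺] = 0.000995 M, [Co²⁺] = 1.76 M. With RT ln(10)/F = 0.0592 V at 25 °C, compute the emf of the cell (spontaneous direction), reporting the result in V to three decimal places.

+1.462 V

Co³⁺/Co²⁺ is the cathode (higher E°), Cu²⁺/Cu the anode: E°cell = +1.84 − (+0.35) = +1.49 V, n = 2.
Overall: 2 Co³⁺(aq) + Cu(s) → 2 Co²⁺(aq) + Cu²⁺(aq)
Q = [Co²⁺]^2·[Cu²⁺] / ([Co³⁺]^2); log Q = 0.941.
E = E° − (0.0592/n) log Q = +1.49 − (0.0592/2)(0.941) = +1.462 V.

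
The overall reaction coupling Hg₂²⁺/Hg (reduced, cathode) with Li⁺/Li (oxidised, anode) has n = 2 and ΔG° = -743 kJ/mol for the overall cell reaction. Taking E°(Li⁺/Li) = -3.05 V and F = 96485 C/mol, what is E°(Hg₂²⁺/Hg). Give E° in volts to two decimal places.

+0.80 V

E°cell = −ΔG°/(nF) = −(-743×10³)/((2)(96485)) = +3.850 V.
Since Hg₂²⁺/Hg is the cathode and Li⁺/Li the anode, E°cell = E°(Hg₂²⁺/Hg) − E°(Li⁺/Li).
So E°(Hg₂²⁺/Hg) = E°cell + E°(Li⁺/Li) = +3.850 + (-3.05) = +0.80 V.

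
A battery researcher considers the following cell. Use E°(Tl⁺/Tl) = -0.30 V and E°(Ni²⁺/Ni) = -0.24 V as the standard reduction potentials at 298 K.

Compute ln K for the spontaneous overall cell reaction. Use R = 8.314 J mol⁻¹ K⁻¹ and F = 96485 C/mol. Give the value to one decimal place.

4.7

Cathode: Ni²⁺/Ni; anode: Tl⁺/Tl. E°cell = (-0.24) − (-0.30) = +0.06 V, with n = 2.
ΔG° = −nFE° = −RT ln K, so ln K = nFE°/(RT) = (2)(96485)(+0.06) / ((8.314)(298)) = 4.673.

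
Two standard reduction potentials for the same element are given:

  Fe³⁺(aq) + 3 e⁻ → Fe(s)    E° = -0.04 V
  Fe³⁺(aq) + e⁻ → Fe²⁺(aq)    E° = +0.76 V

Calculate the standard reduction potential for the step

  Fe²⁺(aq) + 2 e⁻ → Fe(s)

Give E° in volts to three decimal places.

-0.440 V

Sequential free energies add, so n₃E°₃ = n₁E°₁ + n₂E°₂.
With n₃ = 3, and the known step contributing 1×(+0.76) V, the unknown satisfies 2·E° = 3×(-0.04) − 1×(+0.76) = -0.880.
E° = -0.880 / 2 = -0.440 V.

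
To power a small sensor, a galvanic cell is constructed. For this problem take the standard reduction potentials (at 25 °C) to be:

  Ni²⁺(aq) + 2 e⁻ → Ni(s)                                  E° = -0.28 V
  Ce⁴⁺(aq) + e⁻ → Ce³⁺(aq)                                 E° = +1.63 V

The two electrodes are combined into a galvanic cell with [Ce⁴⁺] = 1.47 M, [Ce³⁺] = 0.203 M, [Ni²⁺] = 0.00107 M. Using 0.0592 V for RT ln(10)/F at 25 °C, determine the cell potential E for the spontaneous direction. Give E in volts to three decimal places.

+2.049 V

Ce⁴⁺/Ce³⁺ is the cathode (higher E°), Ni²⁺/Ni the anode: E°cell = +1.63 − (-0.28) = +1.91 V, n = 2.
Overall: 2 Ce⁴⁺(aq) + Ni(s) → 2 Ce³⁺(aq) + Ni²⁺(aq)
Q = [Ce³⁺]^2·[Ni²⁺] / ([Ce⁴⁺]^2); log Q = -4.690.
E = E° − (0.0592/n) log Q = +1.91 − (0.0592/2)(-4.690) = +2.049 V.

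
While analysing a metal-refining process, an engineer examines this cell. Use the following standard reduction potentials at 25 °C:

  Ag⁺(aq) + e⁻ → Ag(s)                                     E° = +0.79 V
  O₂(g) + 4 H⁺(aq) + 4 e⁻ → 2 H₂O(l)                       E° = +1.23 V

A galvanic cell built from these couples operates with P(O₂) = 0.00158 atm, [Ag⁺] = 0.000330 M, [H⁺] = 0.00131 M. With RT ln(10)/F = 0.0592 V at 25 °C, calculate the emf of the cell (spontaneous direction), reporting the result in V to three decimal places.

+0.434 V

O₂/H₂O is the cathode (higher E°), Ag⁺/Ag the anode: E°cell = +1.23 − (+0.79) = +0.44 V, n = 4.
Overall: O₂(g) + 4 H⁺(aq) + 4 Ag(s) → 2 H₂O(l) + 4 Ag⁺(aq)
Q = [Ag⁺]^4 / (P(O₂)·[H⁺]^4); log Q = 0.406.
E = E° − (0.0592/n) log Q = +0.44 − (0.0592/4)(0.406) = +0.434 V.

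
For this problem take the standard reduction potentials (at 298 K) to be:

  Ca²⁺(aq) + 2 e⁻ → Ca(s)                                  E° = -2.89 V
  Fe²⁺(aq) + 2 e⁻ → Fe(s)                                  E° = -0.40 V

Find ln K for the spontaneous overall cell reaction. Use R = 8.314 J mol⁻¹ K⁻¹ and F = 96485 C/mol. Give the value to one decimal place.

Cathode: Fe²⁺/Fe; anode: Ca²⁺/Ca. E°cell = (-0.40) − (-2.89) = +2.49 V, with n = 2.
ΔG° = −nFE° = −RT ln K, so ln K = nFE°/(RT) = (2)(96485)(+2.49) / ((8.314)(298)) = 193.938.

193.9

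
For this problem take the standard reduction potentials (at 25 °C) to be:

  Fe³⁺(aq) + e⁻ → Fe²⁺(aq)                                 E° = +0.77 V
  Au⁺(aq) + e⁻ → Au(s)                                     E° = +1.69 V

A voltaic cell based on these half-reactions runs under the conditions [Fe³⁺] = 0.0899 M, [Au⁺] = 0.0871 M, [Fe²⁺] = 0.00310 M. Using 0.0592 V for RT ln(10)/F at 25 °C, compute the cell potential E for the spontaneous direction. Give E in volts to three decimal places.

+0.771 V

Au⁺/Au is the cathode (higher E°), Fe³⁺/Fe²⁺ the anode: E°cell = +1.69 − (+0.77) = +0.92 V, n = 1.
Overall: Au⁺(aq) + Fe²⁺(aq) → Au(s) + Fe³⁺(aq)
Q = [Fe³⁺] / ([Au⁺]·[Fe²⁺]); log Q = 2.522.
E = E° − (0.0592/n) log Q = +0.92 − (0.0592/1)(2.522) = +0.771 V.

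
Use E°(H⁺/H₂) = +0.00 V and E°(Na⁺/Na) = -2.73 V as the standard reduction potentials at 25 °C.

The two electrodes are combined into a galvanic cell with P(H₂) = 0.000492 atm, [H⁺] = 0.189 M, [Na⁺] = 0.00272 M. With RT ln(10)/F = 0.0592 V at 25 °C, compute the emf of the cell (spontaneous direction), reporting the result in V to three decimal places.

+2.937 V

H⁺/H₂ is the cathode (higher E°), Na⁺/Na the anode: E°cell = +0.00 − (-2.73) = +2.73 V, n = 2.
Overall: 2 H⁺(aq) + 2 Na(s) → H₂(g) + 2 Na⁺(aq)
Q = P(H₂)·[Na⁺]^2 / ([H⁺]^2); log Q = -6.992.
E = E° − (0.0592/n) log Q = +2.73 − (0.0592/2)(-6.992) = +2.937 V.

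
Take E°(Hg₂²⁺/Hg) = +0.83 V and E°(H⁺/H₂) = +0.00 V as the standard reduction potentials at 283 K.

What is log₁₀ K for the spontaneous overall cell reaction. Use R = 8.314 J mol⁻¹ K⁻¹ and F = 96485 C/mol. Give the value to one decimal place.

29.6

Cathode: Hg₂²⁺/Hg; anode: H⁺/H₂. E°cell = (+0.83) − (+0.00) = +0.83 V, with n = 2.
ΔG° = −nFE° = −RT ln K, so ln K = nFE°/(RT) = (2)(96485)(+0.83) / ((8.314)(283)) = 68.072.
log₁₀ K = 68.072 / ln 10 = 29.6.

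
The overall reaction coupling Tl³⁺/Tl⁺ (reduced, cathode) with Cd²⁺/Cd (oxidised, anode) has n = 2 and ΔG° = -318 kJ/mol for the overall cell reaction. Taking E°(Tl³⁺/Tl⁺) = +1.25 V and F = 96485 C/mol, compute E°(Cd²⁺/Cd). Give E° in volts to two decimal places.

E°cell = −ΔG°/(nF) = −(-318×10³)/((2)(96485)) = +1.648 V.
Since Tl³⁺/Tl⁺ is the cathode and Cd²⁺/Cd the anode, E°cell = E°(Tl³⁺/Tl⁺) − E°(Cd²⁺/Cd).
So E°(Cd²⁺/Cd) = E°(Tl³⁺/Tl⁺) − E°cell = (+1.25) − (+1.648) = -0.40 V.

-0.40 V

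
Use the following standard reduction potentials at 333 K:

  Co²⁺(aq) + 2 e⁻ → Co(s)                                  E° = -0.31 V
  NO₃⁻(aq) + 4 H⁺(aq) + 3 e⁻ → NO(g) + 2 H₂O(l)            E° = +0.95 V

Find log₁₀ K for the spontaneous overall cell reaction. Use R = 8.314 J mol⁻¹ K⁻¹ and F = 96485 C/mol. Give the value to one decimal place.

Cathode: NO₃⁻/NO; anode: Co²⁺/Co. E°cell = (+0.95) − (-0.31) = +1.26 V, with n = 6.
ΔG° = −nFE° = −RT ln K, so ln K = nFE°/(RT) = (6)(96485)(+1.26) / ((8.314)(333)) = 263.468.
log₁₀ K = 263.468 / ln 10 = 114.4.

114.4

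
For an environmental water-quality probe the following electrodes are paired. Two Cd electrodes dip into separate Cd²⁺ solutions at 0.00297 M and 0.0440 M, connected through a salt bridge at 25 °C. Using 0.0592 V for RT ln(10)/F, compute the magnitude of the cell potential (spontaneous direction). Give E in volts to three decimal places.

+0.035 V

For a concentration cell E°cell = 0. The 0.0440 M side is the cathode (reduction is favoured where [Cd²⁺] is higher).
With n = 2, E = −(0.0592/2) log([Cd²⁺]ₐₙ/[Cd²⁺]꜀ₐₜ) = −(0.0592/2) log(0.00297/0.044) = −(0.0592/2)(-1.171) = +0.035 V.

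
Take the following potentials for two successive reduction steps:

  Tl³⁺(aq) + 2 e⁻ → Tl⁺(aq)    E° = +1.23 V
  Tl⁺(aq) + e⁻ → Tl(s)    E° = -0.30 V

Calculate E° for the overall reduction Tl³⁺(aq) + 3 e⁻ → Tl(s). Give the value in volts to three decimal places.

Adding the free-energy changes (−nFE°) of the two steps gives −n₃FE°₃ = −n₁FE°₁ − n₂FE°₂.
E°₃ = (2×+1.23 + 1×-0.30) / 3 = (+2.160) / 3 = +0.720 V.
Simply averaging or adding the two E° values would be wrong; the electron-weighted sum is required.

+0.720 V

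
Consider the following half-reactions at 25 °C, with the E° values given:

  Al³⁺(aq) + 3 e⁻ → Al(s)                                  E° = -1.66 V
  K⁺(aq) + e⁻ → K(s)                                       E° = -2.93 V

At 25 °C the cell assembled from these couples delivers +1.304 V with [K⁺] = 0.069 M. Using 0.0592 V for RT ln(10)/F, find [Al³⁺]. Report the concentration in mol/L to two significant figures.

Al³⁺/Al is the cathode, K⁺/K the anode: E°cell = +1.27 V, n = 3.
Overall reaction: Al³⁺(aq) + 3 K(s) → Al(s) + 3 K⁺(aq); Q = [K⁺]^3/[Al³⁺]^1.
From E = E° − (0.0592/n) log Q: log Q = (E° − E)·n/0.0592 = (+1.27 − (+1.304))·3/0.0592 = -1.7230.
So 1·log[Al³⁺] = 3·log(0.069) − log Q = -3.4835 − (-1.7230) = -1.7605; [Al³⁺] = 10^(-1.7605) ≈ 0.017 M.

0.017 M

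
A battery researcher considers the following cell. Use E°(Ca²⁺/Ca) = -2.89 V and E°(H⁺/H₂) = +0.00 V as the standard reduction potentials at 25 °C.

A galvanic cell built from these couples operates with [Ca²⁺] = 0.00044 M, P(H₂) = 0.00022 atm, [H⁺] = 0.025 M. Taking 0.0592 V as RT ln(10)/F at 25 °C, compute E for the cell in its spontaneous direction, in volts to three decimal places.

+3.003 V

H⁺/H₂ is the cathode (higher E°), Ca²⁺/Ca the anode: E°cell = +0.00 − (-2.89) = +2.89 V, n = 2.
Overall: 2 H⁺(aq) + Ca(s) → H₂(g) + Ca²⁺(aq)
Q = P(H₂)·[Ca²⁺] / ([H⁺]^2); log Q = -3.810.
E = E° − (0.0592/n) log Q = +2.89 − (0.0592/2)(-3.810) = +3.003 V.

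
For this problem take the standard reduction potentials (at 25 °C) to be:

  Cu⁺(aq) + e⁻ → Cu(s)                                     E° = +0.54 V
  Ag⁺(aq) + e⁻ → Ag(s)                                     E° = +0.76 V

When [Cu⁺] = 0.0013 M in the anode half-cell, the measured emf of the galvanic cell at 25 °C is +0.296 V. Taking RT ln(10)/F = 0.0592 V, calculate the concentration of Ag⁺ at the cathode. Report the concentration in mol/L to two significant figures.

0.025 M

Ag⁺/Ag is the cathode, Cu⁺/Cu the anode: E°cell = +0.22 V, n = 1.
Overall reaction: Ag⁺(aq) + Cu(s) → Ag(s) + Cu⁺(aq); Q = [Cu⁺]^1/[Ag⁺]^1.
From E = E° − (0.0592/n) log Q: log Q = (E° − E)·n/0.0592 = (+0.22 − (+0.296))·1/0.0592 = -1.2838.
So 1·log[Ag⁺] = 1·log(0.0013) − log Q = -2.8861 − (-1.2838) = -1.6023; [Ag⁺] = 10^(-1.6023) ≈ 0.025 M.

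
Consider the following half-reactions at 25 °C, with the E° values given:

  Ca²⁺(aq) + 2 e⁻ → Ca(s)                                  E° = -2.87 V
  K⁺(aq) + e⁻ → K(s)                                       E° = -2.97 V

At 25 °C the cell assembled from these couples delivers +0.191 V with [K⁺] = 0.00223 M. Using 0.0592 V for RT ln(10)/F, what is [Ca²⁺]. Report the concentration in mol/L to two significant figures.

0.0059 M

Ca²⁺/Ca is the cathode, K⁺/K the anode: E°cell = +0.10 V, n = 2.
Overall reaction: Ca²⁺(aq) + 2 K(s) → Ca(s) + 2 K⁺(aq); Q = [K⁺]^2/[Ca²⁺]^1.
From E = E° − (0.0592/n) log Q: log Q = (E° − E)·n/0.0592 = (+0.10 − (+0.191))·2/0.0592 = -3.0743.
So 1·log[Ca²⁺] = 2·log(0.00223) − log Q = -5.3034 − (-3.0743) = -2.2291; [Ca²⁺] = 10^(-2.2291) ≈ 0.0059 M.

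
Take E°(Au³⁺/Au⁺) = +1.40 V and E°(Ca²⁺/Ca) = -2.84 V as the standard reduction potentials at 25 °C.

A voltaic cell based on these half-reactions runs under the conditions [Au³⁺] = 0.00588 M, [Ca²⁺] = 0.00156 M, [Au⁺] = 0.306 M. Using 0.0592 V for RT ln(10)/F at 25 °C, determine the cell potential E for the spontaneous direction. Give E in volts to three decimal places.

Au³⁺/Au⁺ is the cathode (higher E°), Ca²⁺/Ca the anode: E°cell = +1.40 − (-2.84) = +4.24 V, n = 2.
Overall: Au³⁺(aq) + Ca(s) → Au⁺(aq) + Ca²⁺(aq)
Q = [Au⁺]·[Ca²⁺] / ([Au³⁺]); log Q = -1.091.
E = E° − (0.0592/n) log Q = +4.24 − (0.0592/2)(-1.091) = +4.272 V.

+4.272 V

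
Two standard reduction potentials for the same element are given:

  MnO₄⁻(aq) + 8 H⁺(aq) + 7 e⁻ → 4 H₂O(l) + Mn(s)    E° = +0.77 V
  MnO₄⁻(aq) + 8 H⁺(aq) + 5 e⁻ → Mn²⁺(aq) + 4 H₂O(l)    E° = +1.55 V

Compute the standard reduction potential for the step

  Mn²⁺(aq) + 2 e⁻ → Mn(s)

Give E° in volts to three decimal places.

Sequential free energies add, so n₃E°₃ = n₁E°₁ + n₂E°₂.
With n₃ = 7, and the known step contributing 5×(+1.55) V, the unknown satisfies 2·E° = 7×(+0.77) − 5×(+1.55) = -2.360.
E° = -2.360 / 2 = -1.180 V.

-1.180 V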